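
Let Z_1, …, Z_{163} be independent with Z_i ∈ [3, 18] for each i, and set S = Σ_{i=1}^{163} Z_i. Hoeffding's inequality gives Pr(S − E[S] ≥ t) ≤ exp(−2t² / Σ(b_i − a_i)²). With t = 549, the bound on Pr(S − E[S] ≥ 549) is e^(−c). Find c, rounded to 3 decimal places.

16.436

Σ(b_i − a_i)² = 163·(15)² = 36675.
c = 2t²/36675 = 2·549²/36675 = 16.4363.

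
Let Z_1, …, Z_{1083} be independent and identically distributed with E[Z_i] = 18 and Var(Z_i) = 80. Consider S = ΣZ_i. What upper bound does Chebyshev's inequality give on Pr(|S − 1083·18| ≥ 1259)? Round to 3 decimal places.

Var(S) = n·Var(Z_i) = 1083·80 = 86640.
Chebyshev: Pr(|S − 1083·18| ≥ 1259) ≤ Var(S)/1259² = 86640/1585081 = 0.0547.

0.055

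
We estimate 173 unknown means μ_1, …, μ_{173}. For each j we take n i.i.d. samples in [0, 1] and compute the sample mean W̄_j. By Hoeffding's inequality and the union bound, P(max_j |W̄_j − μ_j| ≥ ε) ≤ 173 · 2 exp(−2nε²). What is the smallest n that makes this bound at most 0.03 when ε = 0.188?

Need 2·173·exp(−2nε²) ≤ 0.03, i.e. exp(−2nε²) ≤ 0.03/346.
So 2nε² ≥ ln(346/0.03) = 9.352997.
Hence n ≥ 9.352997/(2·0.188²) = 132.314.
The smallest integer n is 133.

133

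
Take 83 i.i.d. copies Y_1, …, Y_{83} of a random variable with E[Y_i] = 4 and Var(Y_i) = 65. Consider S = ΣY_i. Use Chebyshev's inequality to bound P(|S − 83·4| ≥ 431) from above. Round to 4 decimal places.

0.0290

Var(S) = n·Var(Y_i) = 83·65 = 5395.
Chebyshev: P(|S − 83·4| ≥ 431) ≤ Var(S)/431² = 5395/185761 = 0.0290.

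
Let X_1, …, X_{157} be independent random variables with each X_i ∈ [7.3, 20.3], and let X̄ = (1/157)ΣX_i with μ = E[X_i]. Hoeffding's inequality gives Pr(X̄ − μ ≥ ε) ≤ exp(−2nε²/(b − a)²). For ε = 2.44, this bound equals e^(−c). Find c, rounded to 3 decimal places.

c = 2nε²/(b − a)² = 2·157·2.44² / 13² = 11.0617.

11.062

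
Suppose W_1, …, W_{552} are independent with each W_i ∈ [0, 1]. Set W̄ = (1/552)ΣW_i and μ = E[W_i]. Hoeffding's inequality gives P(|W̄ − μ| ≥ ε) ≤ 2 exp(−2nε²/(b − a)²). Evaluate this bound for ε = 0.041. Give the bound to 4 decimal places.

Exponent: 2nε²/(b − a)² = 2·552·0.041² / 1² = 1.85582.
Bound = 2·exp(−1.85582) = 0.31265.

0.3126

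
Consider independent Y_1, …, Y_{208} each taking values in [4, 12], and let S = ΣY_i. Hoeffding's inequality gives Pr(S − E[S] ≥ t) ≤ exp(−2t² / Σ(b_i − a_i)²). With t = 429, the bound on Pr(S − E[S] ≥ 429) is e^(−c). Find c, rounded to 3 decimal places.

27.650

Σ(b_i − a_i)² = 208·(8)² = 13312.
c = 2t²/13312 = 2·429²/13312 = 27.6504.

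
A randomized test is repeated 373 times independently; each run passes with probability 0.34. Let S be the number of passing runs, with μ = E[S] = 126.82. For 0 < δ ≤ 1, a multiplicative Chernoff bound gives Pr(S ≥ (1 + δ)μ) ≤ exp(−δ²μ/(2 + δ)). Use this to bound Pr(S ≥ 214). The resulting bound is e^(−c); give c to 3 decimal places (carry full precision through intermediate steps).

Write 214 = (1 + δ)μ, so δ = 214/126.82 − 1 = 0.687431…
Then the exponent is δ²μ/(2 + δ) = (214 − μ)² / (μ·(2 + δ)) = 22.300195.

22.300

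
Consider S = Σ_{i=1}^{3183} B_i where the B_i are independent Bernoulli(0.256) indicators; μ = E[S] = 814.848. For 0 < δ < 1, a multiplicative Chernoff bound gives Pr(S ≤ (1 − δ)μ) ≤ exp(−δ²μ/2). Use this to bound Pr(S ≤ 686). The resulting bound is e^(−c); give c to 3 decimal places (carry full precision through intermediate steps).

Write 686 = (1 − δ)μ, so δ = 1 − 686/814.848 = 0.1581252…
Then the exponent is δ²μ/2 = (μ − 686)²/(2μ) = 10.187058.

10.187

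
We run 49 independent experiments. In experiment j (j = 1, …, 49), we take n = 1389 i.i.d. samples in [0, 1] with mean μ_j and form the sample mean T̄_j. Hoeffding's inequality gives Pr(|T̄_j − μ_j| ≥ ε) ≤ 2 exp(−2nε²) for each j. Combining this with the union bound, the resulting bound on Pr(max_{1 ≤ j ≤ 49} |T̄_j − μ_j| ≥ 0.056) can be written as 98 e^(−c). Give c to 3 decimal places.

8.712

Union bound over the 49 events: Pr(max_{1 ≤ j ≤ 49} |T̄_j − μ_j| ≥ 0.056) ≤ 49·2·exp(−2nε²) = 98 exp(−2·1389·0.056²).
So c = 2·1389·0.056² = 8.7118.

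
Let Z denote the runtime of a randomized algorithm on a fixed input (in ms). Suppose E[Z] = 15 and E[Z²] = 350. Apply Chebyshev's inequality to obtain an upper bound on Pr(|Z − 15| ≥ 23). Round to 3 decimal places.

Var(Z) = E[Z²] − (E[Z])² = 350 − 225 = 125.
Chebyshev's inequality: Pr(|Z − μ| ≥ t) ≤ Var(Z)/t² = 125/529 = 0.2363.

0.236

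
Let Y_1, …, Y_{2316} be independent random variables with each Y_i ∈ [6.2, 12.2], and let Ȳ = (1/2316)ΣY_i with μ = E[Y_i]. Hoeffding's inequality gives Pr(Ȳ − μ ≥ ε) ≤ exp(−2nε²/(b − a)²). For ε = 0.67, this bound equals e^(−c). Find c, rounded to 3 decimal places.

57.758

c = 2nε²/(b − a)² = 2·2316·0.67² / 6² = 57.7585.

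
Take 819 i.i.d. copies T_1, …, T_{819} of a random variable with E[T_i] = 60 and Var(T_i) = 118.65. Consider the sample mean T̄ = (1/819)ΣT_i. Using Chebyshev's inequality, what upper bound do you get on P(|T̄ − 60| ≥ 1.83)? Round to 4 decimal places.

0.0433

Var(T̄) = Var(T_i)/n = 118.65/819 = 0.14487.
Chebyshev: P(|T̄ − 60| ≥ 1.83) ≤ Var(T̄)/(1.83)² = 118.65/(819·1.83²) = 0.0433.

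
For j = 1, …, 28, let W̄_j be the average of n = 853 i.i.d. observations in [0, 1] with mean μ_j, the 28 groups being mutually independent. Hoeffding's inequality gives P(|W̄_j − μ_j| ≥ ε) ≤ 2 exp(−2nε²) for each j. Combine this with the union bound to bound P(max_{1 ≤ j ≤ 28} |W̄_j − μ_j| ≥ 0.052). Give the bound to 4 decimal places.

Per-experiment Hoeffding bound: 2·exp(−2·853·0.052²) = 2·exp(−4.61302) = 0.019844.
Union bound over 28 events: 28·0.019844 = 0.55562.

0.5556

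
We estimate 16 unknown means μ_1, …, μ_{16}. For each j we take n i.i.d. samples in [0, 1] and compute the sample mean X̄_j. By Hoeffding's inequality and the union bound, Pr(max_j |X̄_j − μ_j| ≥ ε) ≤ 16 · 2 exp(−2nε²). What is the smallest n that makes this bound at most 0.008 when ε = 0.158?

167

Need 2·16·exp(−2nε²) ≤ 0.008, i.e. exp(−2nε²) ≤ 0.008/32.
So 2nε² ≥ ln(32/0.008) = 8.294050.
Hence n ≥ 8.294050/(2·0.158²) = 166.120.
The smallest integer n is 167.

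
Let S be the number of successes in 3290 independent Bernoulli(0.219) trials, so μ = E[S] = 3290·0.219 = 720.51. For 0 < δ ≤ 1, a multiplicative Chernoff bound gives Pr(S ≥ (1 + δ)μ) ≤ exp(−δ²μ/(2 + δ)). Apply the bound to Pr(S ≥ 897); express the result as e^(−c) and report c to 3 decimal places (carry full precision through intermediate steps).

19.257

Write 897 = (1 + δ)μ, so δ = 897/720.51 − 1 = 0.2449515…
Then the exponent is δ²μ/(2 + δ) = (897 − μ)² / (μ·(2 + δ)) = 19.257204.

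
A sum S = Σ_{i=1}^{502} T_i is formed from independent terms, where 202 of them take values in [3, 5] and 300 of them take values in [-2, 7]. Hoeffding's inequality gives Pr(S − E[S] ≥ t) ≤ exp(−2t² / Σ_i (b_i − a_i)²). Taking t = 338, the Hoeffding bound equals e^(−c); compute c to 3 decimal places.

9.100

Σ(b_i − a_i)² = 202·2² + 300·9² = 25108.
c = 2t² / 25108 = 2·338² / 25108 = 9.1002.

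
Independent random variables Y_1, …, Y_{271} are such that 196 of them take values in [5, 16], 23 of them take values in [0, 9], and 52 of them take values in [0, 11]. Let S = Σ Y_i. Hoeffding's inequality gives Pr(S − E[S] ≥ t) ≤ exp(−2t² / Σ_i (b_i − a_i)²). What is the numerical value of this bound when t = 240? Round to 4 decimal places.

Σ(b_i − a_i)² = 196·11² + 23·9² + 52·11² = 31871.
Exponent = 2·240² / 31871 = 3.61457.
Bound = exp(−3.61457) = 0.02693.

0.0269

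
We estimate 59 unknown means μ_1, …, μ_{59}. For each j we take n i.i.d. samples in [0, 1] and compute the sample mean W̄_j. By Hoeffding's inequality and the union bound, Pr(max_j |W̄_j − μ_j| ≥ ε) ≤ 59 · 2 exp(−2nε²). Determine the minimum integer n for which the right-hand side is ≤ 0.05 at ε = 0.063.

Need 2·59·exp(−2nε²) ≤ 0.05, i.e. exp(−2nε²) ≤ 0.05/118.
So 2nε² ≥ ln(118/0.05) = 7.766417.
Hence n ≥ 7.766417/(2·0.063²) = 978.385.
The smallest integer n is 979.

979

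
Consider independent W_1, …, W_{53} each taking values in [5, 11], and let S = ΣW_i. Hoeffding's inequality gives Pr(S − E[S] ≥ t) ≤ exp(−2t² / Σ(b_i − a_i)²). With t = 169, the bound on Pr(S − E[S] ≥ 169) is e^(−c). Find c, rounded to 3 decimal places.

29.938

Σ(b_i − a_i)² = 53·(6)² = 1908.
c = 2t²/1908 = 2·169²/1908 = 29.9382.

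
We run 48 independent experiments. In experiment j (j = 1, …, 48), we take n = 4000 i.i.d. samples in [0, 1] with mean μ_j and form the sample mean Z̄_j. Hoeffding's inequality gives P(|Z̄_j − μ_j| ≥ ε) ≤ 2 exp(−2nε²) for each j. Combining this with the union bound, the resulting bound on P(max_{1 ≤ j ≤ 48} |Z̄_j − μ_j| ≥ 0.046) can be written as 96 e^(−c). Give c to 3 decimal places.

Union bound over the 48 events: P(max_{1 ≤ j ≤ 48} |Z̄_j − μ_j| ≥ 0.046) ≤ 48·2·exp(−2nε²) = 96 exp(−2·4000·0.046²).
So c = 2·4000·0.046² = 16.9280.

16.928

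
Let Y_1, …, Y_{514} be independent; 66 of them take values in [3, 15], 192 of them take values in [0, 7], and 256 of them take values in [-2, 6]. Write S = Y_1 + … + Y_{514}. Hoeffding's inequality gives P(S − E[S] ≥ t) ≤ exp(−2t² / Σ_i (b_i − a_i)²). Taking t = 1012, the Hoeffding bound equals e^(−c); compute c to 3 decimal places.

58.032

Σ(b_i − a_i)² = 66·12² + 192·7² + 256·8² = 35296.
c = 2t² / 35296 = 2·1012² / 35296 = 58.0317.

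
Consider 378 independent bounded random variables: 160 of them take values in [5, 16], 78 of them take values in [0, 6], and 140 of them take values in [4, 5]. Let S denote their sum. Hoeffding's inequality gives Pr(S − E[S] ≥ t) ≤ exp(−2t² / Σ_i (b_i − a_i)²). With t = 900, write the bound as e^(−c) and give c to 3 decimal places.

Σ(b_i − a_i)² = 160·11² + 78·6² + 140·1² = 22308.
c = 2t² / 22308 = 2·900² / 22308 = 72.6197.

72.620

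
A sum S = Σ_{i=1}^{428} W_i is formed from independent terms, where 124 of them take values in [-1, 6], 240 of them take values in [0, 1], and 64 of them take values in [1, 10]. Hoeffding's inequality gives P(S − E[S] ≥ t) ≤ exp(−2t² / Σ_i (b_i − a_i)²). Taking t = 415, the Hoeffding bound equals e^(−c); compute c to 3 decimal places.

29.952

Σ(b_i − a_i)² = 124·7² + 240·1² + 64·9² = 11500.
c = 2t² / 11500 = 2·415² / 11500 = 29.9522.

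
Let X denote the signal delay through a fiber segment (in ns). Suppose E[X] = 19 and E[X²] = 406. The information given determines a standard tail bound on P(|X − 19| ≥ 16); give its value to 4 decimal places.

The first two moments determine the variance, so Chebyshev's inequality is the sharpest standard bound available.
Var(X) = E[X²] − (E[X])² = 406 − 361 = 45.
Chebyshev's inequality: P(|X − μ| ≥ t) ≤ Var(X)/t² = 45/256 = 0.1758.

0.1758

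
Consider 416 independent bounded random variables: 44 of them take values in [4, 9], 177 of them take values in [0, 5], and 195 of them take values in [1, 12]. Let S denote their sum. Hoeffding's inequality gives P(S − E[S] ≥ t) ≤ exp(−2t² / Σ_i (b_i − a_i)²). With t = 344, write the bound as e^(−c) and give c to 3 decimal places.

Σ(b_i − a_i)² = 44·5² + 177·5² + 195·11² = 29120.
c = 2t² / 29120 = 2·344² / 29120 = 8.1275.

8.127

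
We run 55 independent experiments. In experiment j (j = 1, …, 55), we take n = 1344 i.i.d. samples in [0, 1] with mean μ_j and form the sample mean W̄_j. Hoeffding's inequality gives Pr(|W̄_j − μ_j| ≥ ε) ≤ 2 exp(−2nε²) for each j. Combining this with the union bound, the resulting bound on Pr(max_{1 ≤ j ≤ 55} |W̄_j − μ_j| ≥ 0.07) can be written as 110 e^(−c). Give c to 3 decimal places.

13.171

Union bound over the 55 events: Pr(max_{1 ≤ j ≤ 55} |W̄_j − μ_j| ≥ 0.07) ≤ 55·2·exp(−2nε²) = 110 exp(−2·1344·0.07²).
So c = 2·1344·0.07² = 13.1712.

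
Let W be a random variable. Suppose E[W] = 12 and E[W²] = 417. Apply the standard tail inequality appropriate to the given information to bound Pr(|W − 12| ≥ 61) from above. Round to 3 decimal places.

0.073

The first two moments determine the variance, so Chebyshev's inequality is the sharpest standard bound available.
Var(W) = E[W²] − (E[W])² = 417 − 144 = 273.
Chebyshev's inequality: Pr(|W − μ| ≥ t) ≤ Var(W)/t² = 273/3721 = 0.0734.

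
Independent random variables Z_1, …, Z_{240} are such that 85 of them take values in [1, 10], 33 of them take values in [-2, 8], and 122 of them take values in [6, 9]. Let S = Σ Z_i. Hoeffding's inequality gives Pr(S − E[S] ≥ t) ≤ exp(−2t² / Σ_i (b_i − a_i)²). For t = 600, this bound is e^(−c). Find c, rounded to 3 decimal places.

63.813

Σ(b_i − a_i)² = 85·9² + 33·10² + 122·3² = 11283.
c = 2t² / 11283 = 2·600² / 11283 = 63.8128.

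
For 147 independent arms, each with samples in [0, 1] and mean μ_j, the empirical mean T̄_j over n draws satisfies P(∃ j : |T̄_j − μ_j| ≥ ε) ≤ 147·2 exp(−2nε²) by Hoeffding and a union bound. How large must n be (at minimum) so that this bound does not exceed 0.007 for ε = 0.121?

Need 2·147·exp(−2nε²) ≤ 0.007, i.e. exp(−2nε²) ≤ 0.007/294.
So 2nε² ≥ ln(294/0.007) = 10.645425.
Hence n ≥ 10.645425/(2·0.121²) = 363.548.
The smallest integer n is 364.

364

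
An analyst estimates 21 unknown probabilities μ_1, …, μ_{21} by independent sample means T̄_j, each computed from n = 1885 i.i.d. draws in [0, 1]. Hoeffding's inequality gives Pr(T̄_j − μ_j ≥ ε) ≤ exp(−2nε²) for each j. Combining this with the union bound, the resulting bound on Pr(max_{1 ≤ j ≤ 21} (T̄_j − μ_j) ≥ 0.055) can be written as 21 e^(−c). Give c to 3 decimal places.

Union bound over the 21 events: Pr(max_{1 ≤ j ≤ 21} (T̄_j − μ_j) ≥ 0.055) ≤ 21·exp(−2nε²) = 21 exp(−2·1885·0.055²).
So c = 2·1885·0.055² = 11.4042.

11.404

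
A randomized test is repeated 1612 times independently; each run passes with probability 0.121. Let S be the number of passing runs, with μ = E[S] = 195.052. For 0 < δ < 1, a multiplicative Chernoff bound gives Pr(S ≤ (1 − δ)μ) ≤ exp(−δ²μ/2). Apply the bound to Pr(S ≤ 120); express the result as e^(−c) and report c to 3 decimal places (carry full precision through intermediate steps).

Write 120 = (1 − δ)μ, so δ = 1 − 120/195.052 = 0.3847794…
Then the exponent is δ²μ/2 = (μ − 120)²/(2μ) = 14.439233.

14.439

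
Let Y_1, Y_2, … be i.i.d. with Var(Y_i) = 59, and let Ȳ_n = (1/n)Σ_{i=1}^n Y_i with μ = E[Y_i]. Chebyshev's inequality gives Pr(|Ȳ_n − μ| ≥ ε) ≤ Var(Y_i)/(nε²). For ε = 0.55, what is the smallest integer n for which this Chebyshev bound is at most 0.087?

2242

Require 59/(n·0.55²) ≤ 0.087, i.e. n ≥ 59/(0.087·0.55²) = 2241.854.
The smallest integer n is 2242.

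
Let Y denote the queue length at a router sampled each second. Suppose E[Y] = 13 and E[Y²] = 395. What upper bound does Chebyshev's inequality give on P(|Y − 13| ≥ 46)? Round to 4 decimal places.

Var(Y) = E[Y²] − (E[Y])² = 395 − 169 = 226.
Chebyshev's inequality: P(|Y − μ| ≥ t) ≤ Var(Y)/t² = 226/2116 = 0.1068.

0.1068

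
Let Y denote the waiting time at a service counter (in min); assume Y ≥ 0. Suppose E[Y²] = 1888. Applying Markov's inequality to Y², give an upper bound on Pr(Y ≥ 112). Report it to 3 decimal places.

Since Y ≥ 0, the event {Y ≥ 112} is the same as {Y² ≥ 12544}.
Markov's inequality applied to Y² gives Pr(Y² ≥ 12544) ≤ E[Y²]/12544 = 1888/12544 = 0.1505.

0.151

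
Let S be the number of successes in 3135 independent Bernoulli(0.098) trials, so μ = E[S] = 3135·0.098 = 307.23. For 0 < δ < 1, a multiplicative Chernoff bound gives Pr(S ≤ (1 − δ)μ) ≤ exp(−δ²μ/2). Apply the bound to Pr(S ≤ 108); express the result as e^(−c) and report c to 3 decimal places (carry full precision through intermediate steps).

64.598

Write 108 = (1 − δ)μ, so δ = 1 − 108/307.23 = 0.6484718…
Then the exponent is δ²μ/2 = (μ − 108)²/(2μ) = 64.597521.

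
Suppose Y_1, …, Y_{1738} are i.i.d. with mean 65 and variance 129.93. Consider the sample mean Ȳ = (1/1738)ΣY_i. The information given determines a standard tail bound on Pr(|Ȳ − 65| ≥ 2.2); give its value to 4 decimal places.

With mean and variance of each term known, Chebyshev's inequality bounds the deviation of the sum (or sample mean).
Var(Ȳ) = Var(Y_i)/n = 129.93/1738 = 0.074758.
Chebyshev: Pr(|Ȳ − 65| ≥ 2.2) ≤ Var(Ȳ)/(2.2)² = 129.93/(1738·2.2²) = 0.0154.

0.0154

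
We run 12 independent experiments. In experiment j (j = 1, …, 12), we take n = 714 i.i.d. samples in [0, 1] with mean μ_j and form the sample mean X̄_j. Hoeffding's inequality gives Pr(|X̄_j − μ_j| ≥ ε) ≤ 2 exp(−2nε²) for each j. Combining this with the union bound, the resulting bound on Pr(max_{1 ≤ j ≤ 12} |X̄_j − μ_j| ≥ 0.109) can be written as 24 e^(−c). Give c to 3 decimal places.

Union bound over the 12 events: Pr(max_{1 ≤ j ≤ 12} |X̄_j − μ_j| ≥ 0.109) ≤ 12·2·exp(−2nε²) = 24 exp(−2·714·0.109²).
So c = 2·714·0.109² = 16.9661.

16.966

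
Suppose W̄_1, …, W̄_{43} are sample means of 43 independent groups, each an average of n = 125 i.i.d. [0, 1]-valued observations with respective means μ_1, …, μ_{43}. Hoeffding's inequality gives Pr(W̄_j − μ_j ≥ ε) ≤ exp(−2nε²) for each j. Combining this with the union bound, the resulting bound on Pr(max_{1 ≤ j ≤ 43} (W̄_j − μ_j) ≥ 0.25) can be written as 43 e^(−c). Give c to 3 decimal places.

Union bound over the 43 events: Pr(max_{1 ≤ j ≤ 43} (W̄_j − μ_j) ≥ 0.25) ≤ 43·exp(−2nε²) = 43 exp(−2·125·0.25²).
So c = 2·125·0.25² = 15.6250.

15.625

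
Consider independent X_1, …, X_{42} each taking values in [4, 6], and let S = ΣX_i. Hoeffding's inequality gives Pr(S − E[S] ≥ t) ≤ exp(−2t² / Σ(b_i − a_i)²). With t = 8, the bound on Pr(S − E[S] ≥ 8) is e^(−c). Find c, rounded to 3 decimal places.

0.762

Σ(b_i − a_i)² = 42·(2)² = 168.
c = 2t²/168 = 2·8²/168 = 0.7619.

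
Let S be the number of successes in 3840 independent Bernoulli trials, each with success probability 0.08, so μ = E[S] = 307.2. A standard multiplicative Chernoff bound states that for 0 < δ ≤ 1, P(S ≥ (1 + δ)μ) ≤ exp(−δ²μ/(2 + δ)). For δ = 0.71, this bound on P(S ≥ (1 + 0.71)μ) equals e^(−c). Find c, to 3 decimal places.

c = δ²μ/(2 + δ) = 0.71²·307.2/(2 + 0.71) = 57.1437.

57.144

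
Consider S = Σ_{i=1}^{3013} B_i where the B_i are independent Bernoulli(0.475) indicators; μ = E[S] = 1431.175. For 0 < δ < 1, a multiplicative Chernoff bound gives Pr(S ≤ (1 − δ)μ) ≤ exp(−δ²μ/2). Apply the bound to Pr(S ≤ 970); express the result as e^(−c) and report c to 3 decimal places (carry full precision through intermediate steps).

Write 970 = (1 − δ)μ, so δ = 1 − 970/1431.175 = 0.3222352…
Then the exponent is δ²μ/2 = (μ − 970)²/(2μ) = 74.303415.

74.303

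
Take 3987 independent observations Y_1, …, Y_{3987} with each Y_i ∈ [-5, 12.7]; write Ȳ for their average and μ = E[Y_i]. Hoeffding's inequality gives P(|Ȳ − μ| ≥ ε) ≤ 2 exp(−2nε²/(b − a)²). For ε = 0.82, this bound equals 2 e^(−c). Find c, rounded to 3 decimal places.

17.114

c = 2nε²/(b − a)² = 2·3987·0.82² / 17.7² = 17.1142.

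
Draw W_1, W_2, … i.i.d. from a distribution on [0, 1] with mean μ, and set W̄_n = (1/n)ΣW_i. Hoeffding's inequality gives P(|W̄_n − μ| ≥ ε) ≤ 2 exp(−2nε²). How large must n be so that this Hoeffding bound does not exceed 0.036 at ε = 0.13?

Require 2·exp(−2nε²) ≤ 0.036, i.e. 2nε² ≥ ln(2/0.036) = 4.017384.
So n ≥ 4.017384 / (2·0.13²) = 118.858.
The smallest integer n is 119.

119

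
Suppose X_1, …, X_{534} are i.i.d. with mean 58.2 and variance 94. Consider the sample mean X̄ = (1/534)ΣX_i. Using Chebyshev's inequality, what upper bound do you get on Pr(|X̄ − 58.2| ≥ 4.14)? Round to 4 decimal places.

0.0103

Var(X̄) = Var(X_i)/n = 94/534 = 0.17603.
Chebyshev: Pr(|X̄ − 58.2| ≥ 4.14) ≤ Var(X̄)/(4.14)² = 94/(534·4.14²) = 0.0103.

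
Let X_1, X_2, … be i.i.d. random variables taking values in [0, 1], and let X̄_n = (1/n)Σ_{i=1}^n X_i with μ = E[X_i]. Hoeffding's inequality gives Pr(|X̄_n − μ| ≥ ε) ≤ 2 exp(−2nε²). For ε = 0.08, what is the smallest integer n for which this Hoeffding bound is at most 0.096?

238

Require 2·exp(−2nε²) ≤ 0.096, i.e. 2nε² ≥ ln(2/0.096) = 3.036554.
So n ≥ 3.036554 / (2·0.08²) = 237.231.
The smallest integer n is 238.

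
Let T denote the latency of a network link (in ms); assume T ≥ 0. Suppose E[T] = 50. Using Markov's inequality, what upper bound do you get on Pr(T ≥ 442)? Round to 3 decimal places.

0.113

Markov's inequality: for a non-negative random variable, Pr(T ≥ a) ≤ E[T]/a.
Here E[T] = 50 and a = 442, so the bound is 50/442 = 0.1131.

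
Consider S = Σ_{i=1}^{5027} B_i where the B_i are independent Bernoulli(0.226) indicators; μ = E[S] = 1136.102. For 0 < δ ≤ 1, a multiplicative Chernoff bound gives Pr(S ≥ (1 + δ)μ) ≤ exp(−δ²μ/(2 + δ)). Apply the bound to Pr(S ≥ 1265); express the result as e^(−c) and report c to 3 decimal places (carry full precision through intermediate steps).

6.920

Write 1265 = (1 + δ)μ, so δ = 1265/1136.102 − 1 = 0.1134564…
Then the exponent is δ²μ/(2 + δ) = (1265 − μ)² / (μ·(2 + δ)) = 6.919612.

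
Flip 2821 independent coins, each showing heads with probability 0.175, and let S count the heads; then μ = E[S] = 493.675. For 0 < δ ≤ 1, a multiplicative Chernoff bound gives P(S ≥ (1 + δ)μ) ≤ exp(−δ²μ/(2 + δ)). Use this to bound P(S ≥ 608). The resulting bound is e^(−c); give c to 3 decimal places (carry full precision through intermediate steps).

11.864

Write 608 = (1 + δ)μ, so δ = 608/493.675 − 1 = 0.2315795…
Then the exponent is δ²μ/(2 + δ) = (608 − μ)² / (μ·(2 + δ)) = 11.863940.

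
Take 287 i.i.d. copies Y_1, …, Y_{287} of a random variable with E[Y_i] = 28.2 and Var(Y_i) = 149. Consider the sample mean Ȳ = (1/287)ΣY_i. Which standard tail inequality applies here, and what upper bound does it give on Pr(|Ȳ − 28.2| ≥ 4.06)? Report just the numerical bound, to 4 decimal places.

With mean and variance of each term known, Chebyshev's inequality bounds the deviation of the sum (or sample mean).
Var(Ȳ) = Var(Y_i)/n = 149/287 = 0.51916.
Chebyshev: Pr(|Ȳ − 28.2| ≥ 4.06) ≤ Var(Ȳ)/(4.06)² = 149/(287·4.06²) = 0.0315.

0.0315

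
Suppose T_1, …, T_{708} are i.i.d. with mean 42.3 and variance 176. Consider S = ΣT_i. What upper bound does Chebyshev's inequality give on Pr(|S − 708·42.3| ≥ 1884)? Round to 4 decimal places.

0.0351

Var(S) = n·Var(T_i) = 708·176 = 124608.
Chebyshev: Pr(|S − 708·42.3| ≥ 1884) ≤ Var(S)/1884² = 124608/3549456 = 0.0351.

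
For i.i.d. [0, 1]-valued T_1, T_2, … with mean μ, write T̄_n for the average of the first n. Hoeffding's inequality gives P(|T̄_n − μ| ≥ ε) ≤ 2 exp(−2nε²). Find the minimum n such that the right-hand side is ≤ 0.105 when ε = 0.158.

60

Require 2·exp(−2nε²) ≤ 0.105, i.e. 2nε² ≥ ln(2/0.105) = 2.946942.
So n ≥ 2.946942 / (2·0.158²) = 59.024.
The smallest integer n is 60.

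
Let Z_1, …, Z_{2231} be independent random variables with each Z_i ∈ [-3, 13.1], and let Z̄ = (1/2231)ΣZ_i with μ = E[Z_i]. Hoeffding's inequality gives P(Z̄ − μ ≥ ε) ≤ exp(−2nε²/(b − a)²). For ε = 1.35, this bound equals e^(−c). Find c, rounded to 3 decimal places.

31.372

c = 2nε²/(b − a)² = 2·2231·1.35² / 16.1² = 31.3722.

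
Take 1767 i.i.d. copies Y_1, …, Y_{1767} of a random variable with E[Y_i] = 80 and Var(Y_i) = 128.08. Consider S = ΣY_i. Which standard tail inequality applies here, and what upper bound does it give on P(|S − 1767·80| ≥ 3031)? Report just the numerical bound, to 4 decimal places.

With mean and variance of each term known, Chebyshev's inequality bounds the deviation of the sum (or sample mean).
Var(S) = n·Var(Y_i) = 1767·128.08 = 226317.36.
Chebyshev: P(|S − 1767·80| ≥ 3031) ≤ Var(S)/3031² = 226317.36/9186961 = 0.0246.

0.0246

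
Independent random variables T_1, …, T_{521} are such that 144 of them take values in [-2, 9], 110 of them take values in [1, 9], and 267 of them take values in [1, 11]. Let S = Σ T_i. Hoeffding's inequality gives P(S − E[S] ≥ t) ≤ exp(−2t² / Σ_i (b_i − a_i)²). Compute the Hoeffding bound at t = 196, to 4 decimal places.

Σ(b_i − a_i)² = 144·11² + 110·8² + 267·10² = 51164.
Exponent = 2·196² / 51164 = 1.50168.
Bound = exp(−1.50168) = 0.22276.

0.2228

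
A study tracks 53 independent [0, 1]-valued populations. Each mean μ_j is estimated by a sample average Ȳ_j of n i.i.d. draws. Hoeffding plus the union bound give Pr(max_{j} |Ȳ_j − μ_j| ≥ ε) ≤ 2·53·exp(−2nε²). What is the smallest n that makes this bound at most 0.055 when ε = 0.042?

Need 2·53·exp(−2nε²) ≤ 0.055, i.e. exp(−2nε²) ≤ 0.055/106.
So 2nε² ≥ ln(106/0.055) = 7.563861.
Hence n ≥ 7.563861/(2·0.042²) = 2143.952.
The smallest integer n is 2144.

2144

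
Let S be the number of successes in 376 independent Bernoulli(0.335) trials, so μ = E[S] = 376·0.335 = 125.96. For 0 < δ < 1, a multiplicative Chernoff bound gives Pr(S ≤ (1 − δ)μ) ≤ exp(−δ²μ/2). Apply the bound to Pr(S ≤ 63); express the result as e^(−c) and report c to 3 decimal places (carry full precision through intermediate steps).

15.735

Write 63 = (1 − δ)μ, so δ = 1 − 63/125.96 = 0.4998412…
Then the exponent is δ²μ/2 = (μ − 63)²/(2μ) = 15.735002.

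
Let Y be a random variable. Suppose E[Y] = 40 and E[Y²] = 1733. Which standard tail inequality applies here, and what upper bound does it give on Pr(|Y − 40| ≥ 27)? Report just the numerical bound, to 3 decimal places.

The first two moments determine the variance, so Chebyshev's inequality is the sharpest standard bound available.
Var(Y) = E[Y²] − (E[Y])² = 1733 − 1600 = 133.
Chebyshev's inequality: Pr(|Y − μ| ≥ t) ≤ Var(Y)/t² = 133/729 = 0.1824.

0.182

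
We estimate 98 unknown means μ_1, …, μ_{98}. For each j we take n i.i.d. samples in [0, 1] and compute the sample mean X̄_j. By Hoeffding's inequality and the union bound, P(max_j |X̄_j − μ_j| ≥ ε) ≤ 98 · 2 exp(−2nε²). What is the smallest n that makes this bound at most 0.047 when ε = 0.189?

117

Need 2·98·exp(−2nε²) ≤ 0.047, i.e. exp(−2nε²) ≤ 0.047/196.
So 2nε² ≥ ln(196/0.047) = 8.335722.
Hence n ≥ 8.335722/(2·0.189²) = 116.678.
The smallest integer n is 117.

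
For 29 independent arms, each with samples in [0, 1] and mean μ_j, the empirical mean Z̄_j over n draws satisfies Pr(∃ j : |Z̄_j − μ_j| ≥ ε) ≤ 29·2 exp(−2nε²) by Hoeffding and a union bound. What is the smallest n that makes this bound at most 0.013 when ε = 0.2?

Need 2·29·exp(−2nε²) ≤ 0.013, i.e. exp(−2nε²) ≤ 0.013/58.
So 2nε² ≥ ln(58/0.013) = 8.403249.
Hence n ≥ 8.403249/(2·0.2²) = 105.041.
The smallest integer n is 106.

106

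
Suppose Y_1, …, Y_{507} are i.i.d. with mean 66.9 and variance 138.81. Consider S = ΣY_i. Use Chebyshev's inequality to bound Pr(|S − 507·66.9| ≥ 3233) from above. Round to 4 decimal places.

Var(S) = n·Var(Y_i) = 507·138.81 = 70376.67.
Chebyshev: Pr(|S − 507·66.9| ≥ 3233) ≤ Var(S)/3233² = 70376.67/10452289 = 0.0067.

0.0067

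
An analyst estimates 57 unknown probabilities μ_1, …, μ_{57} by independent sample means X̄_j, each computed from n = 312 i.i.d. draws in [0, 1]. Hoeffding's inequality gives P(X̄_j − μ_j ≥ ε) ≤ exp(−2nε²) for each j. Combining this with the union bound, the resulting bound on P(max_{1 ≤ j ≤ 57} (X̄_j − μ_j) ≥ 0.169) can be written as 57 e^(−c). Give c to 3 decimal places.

17.822

Union bound over the 57 events: P(max_{1 ≤ j ≤ 57} (X̄_j − μ_j) ≥ 0.169) ≤ 57·exp(−2nε²) = 57 exp(−2·312·0.169²).
So c = 2·312·0.169² = 17.8221.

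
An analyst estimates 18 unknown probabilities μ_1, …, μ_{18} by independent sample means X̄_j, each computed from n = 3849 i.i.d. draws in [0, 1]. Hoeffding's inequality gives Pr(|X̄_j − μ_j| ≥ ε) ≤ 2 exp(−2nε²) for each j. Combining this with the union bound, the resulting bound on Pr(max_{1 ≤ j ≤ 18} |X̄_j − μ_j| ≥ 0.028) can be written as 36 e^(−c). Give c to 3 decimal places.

6.035

Union bound over the 18 events: Pr(max_{1 ≤ j ≤ 18} |X̄_j − μ_j| ≥ 0.028) ≤ 18·2·exp(−2nε²) = 36 exp(−2·3849·0.028²).
So c = 2·3849·0.028² = 6.0352.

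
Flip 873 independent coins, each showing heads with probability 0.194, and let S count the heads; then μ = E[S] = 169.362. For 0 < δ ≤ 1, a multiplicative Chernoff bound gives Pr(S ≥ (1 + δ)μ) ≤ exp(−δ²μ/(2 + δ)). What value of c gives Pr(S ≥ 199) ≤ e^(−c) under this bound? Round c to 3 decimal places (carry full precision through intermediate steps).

2.385

Write 199 = (1 + δ)μ, so δ = 199/169.362 − 1 = 0.1749979…
Then the exponent is δ²μ/(2 + δ) = (199 − μ)² / (μ·(2 + δ)) = 2.384641.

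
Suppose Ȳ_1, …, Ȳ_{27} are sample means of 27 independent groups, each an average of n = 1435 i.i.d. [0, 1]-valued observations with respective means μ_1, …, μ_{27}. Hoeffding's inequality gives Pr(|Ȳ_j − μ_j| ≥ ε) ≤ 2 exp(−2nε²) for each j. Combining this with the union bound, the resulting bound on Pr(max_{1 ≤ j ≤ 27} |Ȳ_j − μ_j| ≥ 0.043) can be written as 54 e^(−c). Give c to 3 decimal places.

Union bound over the 27 events: Pr(max_{1 ≤ j ≤ 27} |Ȳ_j − μ_j| ≥ 0.043) ≤ 27·2·exp(−2nε²) = 54 exp(−2·1435·0.043²).
So c = 2·1435·0.043² = 5.3066.

5.307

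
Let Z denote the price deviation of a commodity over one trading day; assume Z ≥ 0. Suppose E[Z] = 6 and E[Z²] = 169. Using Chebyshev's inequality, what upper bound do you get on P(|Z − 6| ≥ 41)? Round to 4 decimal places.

0.0791

Var(Z) = E[Z²] − (E[Z])² = 169 − 36 = 133.
Chebyshev's inequality: P(|Z − μ| ≥ t) ≤ Var(Z)/t² = 133/1681 = 0.0791.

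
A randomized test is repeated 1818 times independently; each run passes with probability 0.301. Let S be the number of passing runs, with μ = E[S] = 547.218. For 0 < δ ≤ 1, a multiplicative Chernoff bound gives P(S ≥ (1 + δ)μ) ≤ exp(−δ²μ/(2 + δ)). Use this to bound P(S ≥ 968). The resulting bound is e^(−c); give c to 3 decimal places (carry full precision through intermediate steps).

116.853

Write 968 = (1 + δ)μ, so δ = 968/547.218 − 1 = 0.7689477…
Then the exponent is δ²μ/(2 + δ) = (968 − μ)² / (μ·(2 + δ)) = 116.852817.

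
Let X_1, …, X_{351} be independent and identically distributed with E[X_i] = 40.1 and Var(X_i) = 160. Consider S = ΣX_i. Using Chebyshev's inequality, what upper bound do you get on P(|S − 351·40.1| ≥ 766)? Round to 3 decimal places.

Var(S) = n·Var(X_i) = 351·160 = 56160.
Chebyshev: P(|S − 351·40.1| ≥ 766) ≤ Var(S)/766² = 56160/586756 = 0.0957.

0.096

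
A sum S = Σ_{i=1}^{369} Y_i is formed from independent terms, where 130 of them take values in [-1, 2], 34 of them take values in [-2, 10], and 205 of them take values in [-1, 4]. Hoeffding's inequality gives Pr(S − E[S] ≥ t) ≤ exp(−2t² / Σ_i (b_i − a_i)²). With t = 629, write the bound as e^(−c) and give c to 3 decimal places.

Σ(b_i − a_i)² = 130·3² + 34·12² + 205·5² = 11191.
c = 2t² / 11191 = 2·629² / 11191 = 70.7070.

70.707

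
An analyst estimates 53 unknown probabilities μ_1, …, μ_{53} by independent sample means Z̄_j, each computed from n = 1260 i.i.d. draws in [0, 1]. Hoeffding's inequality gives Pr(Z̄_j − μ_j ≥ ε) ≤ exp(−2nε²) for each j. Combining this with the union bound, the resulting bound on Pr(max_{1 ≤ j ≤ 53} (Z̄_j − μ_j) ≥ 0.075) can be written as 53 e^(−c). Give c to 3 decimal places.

Union bound over the 53 events: Pr(max_{1 ≤ j ≤ 53} (Z̄_j − μ_j) ≥ 0.075) ≤ 53·exp(−2nε²) = 53 exp(−2·1260·0.075²).
So c = 2·1260·0.075² = 14.1750.

14.175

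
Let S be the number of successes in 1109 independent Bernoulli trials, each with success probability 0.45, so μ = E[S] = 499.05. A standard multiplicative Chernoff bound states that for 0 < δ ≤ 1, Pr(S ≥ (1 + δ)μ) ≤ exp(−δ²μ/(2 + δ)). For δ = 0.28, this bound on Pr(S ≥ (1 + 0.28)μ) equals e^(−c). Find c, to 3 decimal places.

c = δ²μ/(2 + δ) = 0.28²·499.05/(2 + 0.28) = 17.1603.

17.160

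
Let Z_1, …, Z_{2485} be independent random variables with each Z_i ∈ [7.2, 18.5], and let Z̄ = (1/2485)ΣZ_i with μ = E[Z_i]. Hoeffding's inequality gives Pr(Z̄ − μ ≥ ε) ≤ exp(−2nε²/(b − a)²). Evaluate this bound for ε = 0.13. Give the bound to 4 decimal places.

0.5180

Exponent: 2nε²/(b − a)² = 2·2485·0.13² / 11.3² = 0.65779.
Bound = exp(−0.65779) = 0.51800.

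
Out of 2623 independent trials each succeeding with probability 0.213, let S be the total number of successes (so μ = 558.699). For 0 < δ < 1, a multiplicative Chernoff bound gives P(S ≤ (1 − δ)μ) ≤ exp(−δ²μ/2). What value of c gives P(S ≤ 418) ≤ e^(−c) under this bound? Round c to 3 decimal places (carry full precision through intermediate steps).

17.716

Write 418 = (1 − δ)μ, so δ = 1 − 418/558.699 = 0.2518333…
Then the exponent is δ²μ/2 = (μ − 418)²/(2μ) = 17.716345.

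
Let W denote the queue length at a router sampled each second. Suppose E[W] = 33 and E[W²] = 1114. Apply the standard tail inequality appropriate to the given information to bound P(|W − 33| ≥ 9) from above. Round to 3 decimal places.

The first two moments determine the variance, so Chebyshev's inequality is the sharpest standard bound available.
Var(W) = E[W²] − (E[W])² = 1114 − 1089 = 25.
Chebyshev's inequality: P(|W − μ| ≥ t) ≤ Var(W)/t² = 25/81 = 0.3086.

0.309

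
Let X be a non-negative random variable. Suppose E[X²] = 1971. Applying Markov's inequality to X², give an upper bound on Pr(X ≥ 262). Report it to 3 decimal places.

0.029

Since X ≥ 0, the event {X ≥ 262} is the same as {X² ≥ 68644}.
Markov's inequality applied to X² gives Pr(X² ≥ 68644) ≤ E[X²]/68644 = 1971/68644 = 0.0287.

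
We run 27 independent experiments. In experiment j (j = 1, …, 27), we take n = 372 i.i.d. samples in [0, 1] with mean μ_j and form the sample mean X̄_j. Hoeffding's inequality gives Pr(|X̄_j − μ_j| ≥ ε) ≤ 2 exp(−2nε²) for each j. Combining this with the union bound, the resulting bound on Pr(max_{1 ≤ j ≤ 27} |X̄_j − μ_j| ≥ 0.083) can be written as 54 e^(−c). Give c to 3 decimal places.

5.125

Union bound over the 27 events: Pr(max_{1 ≤ j ≤ 27} |X̄_j − μ_j| ≥ 0.083) ≤ 27·2·exp(−2nε²) = 54 exp(−2·372·0.083²).
So c = 2·372·0.083² = 5.1254.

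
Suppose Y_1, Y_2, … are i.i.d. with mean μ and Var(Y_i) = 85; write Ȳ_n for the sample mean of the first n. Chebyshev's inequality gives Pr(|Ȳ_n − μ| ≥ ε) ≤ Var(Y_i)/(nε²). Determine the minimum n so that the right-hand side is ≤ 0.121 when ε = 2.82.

89

Require 85/(n·2.82²) ≤ 0.121, i.e. n ≥ 85/(0.121·2.82²) = 88.336.
The smallest integer n is 89.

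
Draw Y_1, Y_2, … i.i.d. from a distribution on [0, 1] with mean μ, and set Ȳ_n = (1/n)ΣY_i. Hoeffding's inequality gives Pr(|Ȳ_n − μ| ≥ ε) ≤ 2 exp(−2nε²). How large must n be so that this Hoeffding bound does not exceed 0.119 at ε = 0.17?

49

Require 2·exp(−2nε²) ≤ 0.119, i.e. 2nε² ≥ ln(2/0.119) = 2.821779.
So n ≥ 2.821779 / (2·0.17²) = 48.820.
The smallest integer n is 49.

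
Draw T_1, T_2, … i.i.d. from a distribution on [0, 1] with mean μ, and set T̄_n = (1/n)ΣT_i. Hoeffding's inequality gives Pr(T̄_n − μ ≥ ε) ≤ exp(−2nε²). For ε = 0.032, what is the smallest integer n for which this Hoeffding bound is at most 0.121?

Require exp(−2nε²) ≤ 0.121, i.e. 2nε² ≥ ln(1/0.121) = 2.111965.
So n ≥ 2.111965 / (2·0.032²) = 1031.233.
The smallest integer n is 1032.

1032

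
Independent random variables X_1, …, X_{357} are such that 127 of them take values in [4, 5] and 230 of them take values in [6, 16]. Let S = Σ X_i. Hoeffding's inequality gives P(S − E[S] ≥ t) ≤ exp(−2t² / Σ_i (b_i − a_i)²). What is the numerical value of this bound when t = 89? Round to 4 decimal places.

0.5041

Σ(b_i − a_i)² = 127·1² + 230·10² = 23127.
Exponent = 2·89² / 23127 = 0.68500.
Bound = exp(−0.68500) = 0.50409.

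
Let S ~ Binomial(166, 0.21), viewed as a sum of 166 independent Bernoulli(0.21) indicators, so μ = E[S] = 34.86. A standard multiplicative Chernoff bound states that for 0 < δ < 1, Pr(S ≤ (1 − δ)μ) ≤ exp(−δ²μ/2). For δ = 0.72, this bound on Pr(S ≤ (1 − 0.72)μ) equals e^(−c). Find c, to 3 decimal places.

c = δ²μ/2 = 0.72²·34.86/2 = 9.0357.

9.036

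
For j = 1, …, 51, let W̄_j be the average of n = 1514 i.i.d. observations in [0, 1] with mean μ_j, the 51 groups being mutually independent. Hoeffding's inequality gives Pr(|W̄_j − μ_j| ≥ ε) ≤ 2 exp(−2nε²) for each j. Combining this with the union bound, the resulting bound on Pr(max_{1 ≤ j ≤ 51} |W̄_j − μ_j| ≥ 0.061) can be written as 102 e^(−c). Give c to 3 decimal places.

Union bound over the 51 events: Pr(max_{1 ≤ j ≤ 51} |W̄_j − μ_j| ≥ 0.061) ≤ 51·2·exp(−2nε²) = 102 exp(−2·1514·0.061²).
So c = 2·1514·0.061² = 11.2672.

11.267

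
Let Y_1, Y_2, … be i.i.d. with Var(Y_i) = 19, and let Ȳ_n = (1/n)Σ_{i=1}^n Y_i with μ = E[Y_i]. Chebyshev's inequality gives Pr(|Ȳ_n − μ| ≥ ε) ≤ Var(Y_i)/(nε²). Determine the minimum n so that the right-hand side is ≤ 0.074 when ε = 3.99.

Require 19/(n·3.99²) ≤ 0.074, i.e. n ≥ 19/(0.074·3.99²) = 16.128.
The smallest integer n is 17.

17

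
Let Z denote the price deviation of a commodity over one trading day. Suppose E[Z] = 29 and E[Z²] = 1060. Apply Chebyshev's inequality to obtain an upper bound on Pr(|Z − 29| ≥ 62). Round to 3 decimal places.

Var(Z) = E[Z²] − (E[Z])² = 1060 − 841 = 219.
Chebyshev's inequality: Pr(|Z − μ| ≥ t) ≤ Var(Z)/t² = 219/3844 = 0.0570.

0.057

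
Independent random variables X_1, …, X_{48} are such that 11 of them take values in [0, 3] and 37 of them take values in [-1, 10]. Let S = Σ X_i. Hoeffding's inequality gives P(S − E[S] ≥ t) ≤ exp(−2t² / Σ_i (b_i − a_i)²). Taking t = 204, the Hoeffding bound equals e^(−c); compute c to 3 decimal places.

Σ(b_i − a_i)² = 11·3² + 37·11² = 4576.
c = 2t² / 4576 = 2·204² / 4576 = 18.1888.

18.189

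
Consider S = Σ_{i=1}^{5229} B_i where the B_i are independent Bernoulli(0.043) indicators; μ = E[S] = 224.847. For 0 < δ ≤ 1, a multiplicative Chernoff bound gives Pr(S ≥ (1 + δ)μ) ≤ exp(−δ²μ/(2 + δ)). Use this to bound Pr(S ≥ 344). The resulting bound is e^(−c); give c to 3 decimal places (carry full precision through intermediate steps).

Write 344 = (1 + δ)μ, so δ = 344/224.847 − 1 = 0.5299292…
Then the exponent is δ²μ/(2 + δ) = (344 − μ)² / (μ·(2 + δ)) = 24.958271.

24.958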